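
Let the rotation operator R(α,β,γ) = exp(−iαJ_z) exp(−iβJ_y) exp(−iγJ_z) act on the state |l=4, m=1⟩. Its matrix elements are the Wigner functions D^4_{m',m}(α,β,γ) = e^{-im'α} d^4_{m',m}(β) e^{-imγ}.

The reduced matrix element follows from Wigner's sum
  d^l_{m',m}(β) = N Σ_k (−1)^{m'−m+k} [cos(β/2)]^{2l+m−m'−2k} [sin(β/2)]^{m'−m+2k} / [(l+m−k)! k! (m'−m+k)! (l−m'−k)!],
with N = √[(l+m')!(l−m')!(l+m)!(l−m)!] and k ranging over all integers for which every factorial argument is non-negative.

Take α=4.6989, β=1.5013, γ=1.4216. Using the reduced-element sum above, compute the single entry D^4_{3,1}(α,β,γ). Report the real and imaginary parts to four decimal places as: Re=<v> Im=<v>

Re=0.2497 Im=0.0479

D^4_{3,1}(4.6989,1.5013,1.4216) = e^{-i·3·4.6989}·d^4_{3,1}(1.5013)·e^{-i·1·1.4216}. Compute d first:
c=cos(1.5013/2)=0.731246, s=sin(1.5013/2)=0.682114; N=√[5040·1·120·6]=1904.940944
The bounds max(0,m−m')=0 and min(l+m,l−m')=1 give 2 terms
  k=0: (−1)^2·1904.9409/(240)·0.7312^6·0.6821^2 = +0.564630
  k=1: (−1)^3·1904.9409/(144)·0.7312^4·0.6821^4 = -0.818843
d^4_{3,1}(1.5013) = +0.564630 -0.818843 = -0.254213
Phases: e^{-i·(3)·4.6989}=+0.040456-0.999181i, e^{-i·(1)·1.4216}=+0.148643-0.988891i ⇒ D=+0.249654+0.047926i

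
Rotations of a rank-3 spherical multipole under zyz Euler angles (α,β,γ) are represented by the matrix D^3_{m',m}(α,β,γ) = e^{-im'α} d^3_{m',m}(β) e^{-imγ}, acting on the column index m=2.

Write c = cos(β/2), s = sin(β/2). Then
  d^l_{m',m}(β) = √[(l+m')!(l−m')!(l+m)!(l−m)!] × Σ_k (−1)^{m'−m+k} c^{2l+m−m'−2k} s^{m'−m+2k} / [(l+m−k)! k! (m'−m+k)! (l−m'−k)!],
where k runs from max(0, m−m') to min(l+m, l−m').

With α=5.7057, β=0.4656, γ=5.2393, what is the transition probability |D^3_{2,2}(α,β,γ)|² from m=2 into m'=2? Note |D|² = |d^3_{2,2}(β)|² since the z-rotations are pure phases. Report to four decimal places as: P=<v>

P=0.3723

First d^3_{2,2}(β=0.4656), then the phase factors e^{-i(2)α} and e^{-i(2)γ}:
c=cos(0.4656/2)=0.973024, s=sin(0.4656/2)=0.230703; N=√[120·1·120·1]=120.000000
k∈{0,1} keeps every argument non-negative
  k=0: (−1)^0·120.0000/(120)·0.9730^6·0.2307^0 = +0.848676
  k=1: (−1)^1·120.0000/(24)·0.9730^4·0.2307^2 = -0.238545
d^3_{2,2}(0.4656) = +0.848676 -0.238545 = +0.610131
|D^3_{2,2}|² = |d^3_{2,2}(β)|² = (+0.610131)² = 0.372260 (the z-rotation phases have unit modulus)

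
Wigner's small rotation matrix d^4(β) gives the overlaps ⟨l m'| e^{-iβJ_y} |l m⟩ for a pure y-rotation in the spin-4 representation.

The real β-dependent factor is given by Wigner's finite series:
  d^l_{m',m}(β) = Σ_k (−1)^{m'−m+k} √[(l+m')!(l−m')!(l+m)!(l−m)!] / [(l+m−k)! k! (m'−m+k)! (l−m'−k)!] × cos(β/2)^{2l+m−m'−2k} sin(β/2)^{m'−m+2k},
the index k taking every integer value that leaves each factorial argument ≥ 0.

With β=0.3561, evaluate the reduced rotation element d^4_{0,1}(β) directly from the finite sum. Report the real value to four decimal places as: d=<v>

d=0.5752

d^4_{0,1}(β=0.3561) via Wigner's sum:
Half-angle: c=0.984191, s=0.177111. N=√(24·24·120·6)=643.987578
k: max(0,(1)−(0))=1 … min(4+(1),4−(0))=4
  k=1: (−1)^0·643.9876/(144)·0.9842^7·0.1771^1 = +0.708460
  k=2: (−1)^1·643.9876/(24)·0.9842^5·0.1771^3 = -0.137657
  k=3: (−1)^2·643.9876/(24)·0.9842^3·0.1771^5 = +0.004458
  k=4: (−1)^3·643.9876/(144)·0.9842^1·0.1771^7 = -0.000024
d^4_{0,1}(0.3561) = +0.708460 -0.137657 +0.004458 -0.000024 = +0.575237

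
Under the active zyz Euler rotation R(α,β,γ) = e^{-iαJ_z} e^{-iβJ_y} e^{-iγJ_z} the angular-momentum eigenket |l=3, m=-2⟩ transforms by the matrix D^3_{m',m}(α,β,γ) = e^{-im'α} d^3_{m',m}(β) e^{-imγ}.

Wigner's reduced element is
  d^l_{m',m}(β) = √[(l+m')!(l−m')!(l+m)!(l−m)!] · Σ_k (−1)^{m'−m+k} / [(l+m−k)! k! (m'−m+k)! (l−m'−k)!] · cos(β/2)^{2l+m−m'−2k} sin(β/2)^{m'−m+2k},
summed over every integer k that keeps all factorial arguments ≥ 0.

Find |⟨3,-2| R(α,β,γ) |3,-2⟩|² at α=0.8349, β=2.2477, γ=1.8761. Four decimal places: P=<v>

Split into d^3_{-2,-2}(β=2.2477) × two z-phases.
c=cos(2.2477/2)=0.432214, s=sin(2.2477/2)=0.901771; N=√[1·120·1·120]=120.000000
k: max(0,(-2)−(-2))=0 … min(3+(-2),3−(-2))=1
  k=0: (−1)^0·120.0000/(120)·0.4322^6·0.9018^0 = +0.006519
  k=1: (−1)^1·120.0000/(24)·0.4322^4·0.9018^2 = -0.141892
d^3_{-2,-2}(2.2477) = +0.006519 -0.141892 = -0.135373
|D^3_{-2,-2}|² = |d^3_{-2,-2}(β)|² = (-0.135373)² = 0.018326 (the z-rotation phases have unit modulus)

P=0.0183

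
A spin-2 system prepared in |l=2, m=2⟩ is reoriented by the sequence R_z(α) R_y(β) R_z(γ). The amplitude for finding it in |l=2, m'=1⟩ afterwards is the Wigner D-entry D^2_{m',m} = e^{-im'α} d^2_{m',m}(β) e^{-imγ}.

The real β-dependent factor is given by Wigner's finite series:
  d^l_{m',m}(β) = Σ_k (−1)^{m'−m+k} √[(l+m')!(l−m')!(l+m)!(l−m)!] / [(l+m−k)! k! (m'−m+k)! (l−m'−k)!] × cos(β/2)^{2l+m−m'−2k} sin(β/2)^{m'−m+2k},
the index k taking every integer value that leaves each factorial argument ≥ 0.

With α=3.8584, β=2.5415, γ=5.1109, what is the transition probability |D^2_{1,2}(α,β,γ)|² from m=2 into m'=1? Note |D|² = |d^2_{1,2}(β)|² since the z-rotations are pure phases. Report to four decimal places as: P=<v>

First d^2_{1,2}(β=2.5415), then the phase factors e^{-i(1)α} and e^{-i(2)γ}:
Half-angle: c=0.295564, s=0.955323. N=√(6·1·24·1)=12.000000
k∈{1} keeps every argument non-negative
  k=1: (−1)^0·12.0000/(6)·0.2956^3·0.9553^1 = +0.049333
d^2_{1,2}(2.5415) = +0.049333
|D^2_{1,2}|² = |d^2_{1,2}(β)|² = (+0.049333)² = 0.002434 (the z-rotation phases have unit modulus)

P=0.0024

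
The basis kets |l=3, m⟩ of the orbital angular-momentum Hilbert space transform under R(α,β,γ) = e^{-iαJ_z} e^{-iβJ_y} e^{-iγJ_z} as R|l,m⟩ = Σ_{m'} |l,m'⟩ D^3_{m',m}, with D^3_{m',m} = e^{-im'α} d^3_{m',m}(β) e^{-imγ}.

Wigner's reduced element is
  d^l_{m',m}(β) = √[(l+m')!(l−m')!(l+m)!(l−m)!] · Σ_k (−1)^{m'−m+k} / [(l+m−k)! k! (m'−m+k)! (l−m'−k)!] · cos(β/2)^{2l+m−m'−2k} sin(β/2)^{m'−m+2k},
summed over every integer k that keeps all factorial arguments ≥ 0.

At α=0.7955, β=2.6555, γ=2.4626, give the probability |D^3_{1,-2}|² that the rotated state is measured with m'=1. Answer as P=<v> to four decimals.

P=0.3306

Split into d^3_{1,-2}(β=2.6555) × two z-phases.
Half-angle: c=0.240661, s=0.970609. N=√(24·2·1·120)=75.894664
k∈{0,1} keeps every argument non-negative
  k=0: (−1)^3·75.8947/(12)·0.2407^3·0.9706^3 = -0.080608
  k=1: (−1)^4·75.8947/(24)·0.2407^1·0.9706^5 = +0.655582
d^3_{1,-2}(2.6555) = -0.080608 +0.655582 = +0.574974
|D^3_{1,-2}|² = |d^3_{1,-2}(β)|² = (+0.574974)² = 0.330595 (the z-rotation phases have unit modulus)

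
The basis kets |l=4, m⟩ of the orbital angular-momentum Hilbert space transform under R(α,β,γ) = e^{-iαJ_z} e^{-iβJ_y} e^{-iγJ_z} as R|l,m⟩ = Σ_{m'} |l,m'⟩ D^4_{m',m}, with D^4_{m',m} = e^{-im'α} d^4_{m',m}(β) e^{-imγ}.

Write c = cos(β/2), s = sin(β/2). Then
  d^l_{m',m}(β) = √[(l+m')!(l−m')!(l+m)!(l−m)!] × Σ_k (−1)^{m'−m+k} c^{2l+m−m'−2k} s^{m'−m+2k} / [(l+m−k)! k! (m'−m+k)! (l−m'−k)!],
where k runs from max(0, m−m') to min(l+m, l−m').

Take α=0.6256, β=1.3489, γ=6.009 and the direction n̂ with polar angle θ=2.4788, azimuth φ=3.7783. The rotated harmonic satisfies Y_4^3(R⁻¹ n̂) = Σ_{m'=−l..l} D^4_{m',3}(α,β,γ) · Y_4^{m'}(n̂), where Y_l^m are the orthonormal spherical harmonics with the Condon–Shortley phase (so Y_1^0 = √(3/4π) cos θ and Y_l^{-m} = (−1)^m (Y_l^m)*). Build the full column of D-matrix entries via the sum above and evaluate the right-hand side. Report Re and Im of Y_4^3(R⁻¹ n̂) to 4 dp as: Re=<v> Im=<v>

Re=0.1733 Im=0.1750

Need the full column D^4_{m',3} for m'=−4..4 at α=0.6256, β=1.3489, γ=6.009.
cos(β/2)=0.781051, sin(β/2)=0.624468
d^4_{-4,3}: single k=7 term ⇒ +0.081808;  D = -0.080436-0.014917i
d^4_{-3,3}: k∈[6..7] ⇒ +0.253231 -0.023125 = +0.230106;  D = -0.207969+0.098477i
d^4_{-2,3}: k∈[5..6] ⇒ +0.507894 -0.108222 = +0.399672;  D = -0.192650+0.350177i
d^4_{-1,3}: k∈[4..5] ⇒ +0.748645 -0.287137 = +0.461508;  D = +0.056458+0.458042i
d^4_{0,3}: k∈[3..4] ⇒ +0.837510 -0.535367 = +0.302143;  D = +0.205563+0.221436i
d^4_{1,3}: k∈[2..3] ⇒ +0.702692 -0.748645 = -0.045953;  D = -0.045064-0.008992i
d^4_{2,3}: k∈[1..2] ⇒ +0.414312 -0.794532 = -0.380219;  D = -0.345821+0.158033i
d^4_{3,3}: k∈[0..1] ⇒ +0.138495 -0.619716 = -0.481222;  D = -0.237668+0.418435i
d^4_{4,3}: single k=0 term ⇒ -0.313191;  D = +0.034085+0.311330i
Y_4^{m'}(θ=2.4788,φ=3.7783) and Σ D·Y over m':
  (-0.0804-0.0149i)·(-0.0525-0.0355i)  (-0.2080+0.0985i)·(-0.0765-0.2168i)  (-0.1927+0.3502i)·(+0.1243-0.4056i)  (+0.0565+0.4580i)·(+0.2490-0.1841i)  (+0.2056+0.2214i)·(-0.2251+0.0000i)  (-0.0451-0.0090i)·(-0.2490-0.1841i)  (-0.3458+0.1580i)·(+0.1243+0.4056i)  (-0.2377+0.4184i)·(+0.0765-0.2168i)  (+0.0341+0.3113i)·(-0.0525+0.0355i)
Y_4^3(R⁻¹ n̂) = +0.173316+0.174987i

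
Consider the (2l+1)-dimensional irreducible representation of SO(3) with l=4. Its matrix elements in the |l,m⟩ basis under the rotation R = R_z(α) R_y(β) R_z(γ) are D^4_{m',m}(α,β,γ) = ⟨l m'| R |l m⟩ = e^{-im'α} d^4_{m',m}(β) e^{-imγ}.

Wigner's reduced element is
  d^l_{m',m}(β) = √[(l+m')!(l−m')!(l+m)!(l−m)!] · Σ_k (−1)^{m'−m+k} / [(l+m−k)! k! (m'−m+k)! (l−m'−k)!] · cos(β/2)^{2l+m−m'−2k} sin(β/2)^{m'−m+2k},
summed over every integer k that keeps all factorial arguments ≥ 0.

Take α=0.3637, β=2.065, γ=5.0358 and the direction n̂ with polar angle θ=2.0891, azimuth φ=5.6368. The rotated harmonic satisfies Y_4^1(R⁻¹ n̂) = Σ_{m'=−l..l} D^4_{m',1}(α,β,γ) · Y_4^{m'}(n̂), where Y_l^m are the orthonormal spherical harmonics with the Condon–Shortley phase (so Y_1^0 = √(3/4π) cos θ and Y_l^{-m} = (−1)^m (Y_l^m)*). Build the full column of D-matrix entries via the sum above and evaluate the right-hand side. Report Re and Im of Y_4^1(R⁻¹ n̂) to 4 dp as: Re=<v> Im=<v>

Re=0.0274 Im=-0.0010

Need the full column D^4_{m',1} for m'=−4..4 at α=0.3637, β=2.065, γ=5.0358.
cos(β/2)=0.512674, sin(β/2)=0.858583
d^4_{-4,1}: single k=5 term ⇒ +0.470468;  D = -0.425775+0.200139i
d^4_{-3,1}: k∈[4..5] ⇒ +0.496608 -0.835695 = -0.339086;  D = +0.235487-0.243979i
d^4_{-2,1}: k∈[3..5] ⇒ +0.317007 -1.333652 +0.748092 = -0.268553;  D = +0.105565-0.246935i
d^4_{-1,1}: k∈[2..5] ⇒ +0.133848 -1.126202 +1.579314 -0.295297 = +0.291663;  D = -0.011748+0.291427i
d^4_{0,1}: k∈[1..4] ⇒ +0.035743 -0.601478 +1.686951 -0.788558 = +0.332657;  D = +0.105719+0.315411i
d^4_{1,1}: k∈[0..3] ⇒ +0.004772 -0.200772 +1.126202 -1.052876 = -0.122674;  D = -0.077813-0.094837i
d^4_{2,1}: k∈[0..2] ⇒ -0.033908 +0.475510 -0.889101 = -0.447499;  D = -0.388352-0.222348i
d^4_{3,1}: k∈[0..1] ⇒ +0.106239 -0.496608 = -0.390370;  D = -0.385612-0.060761i
d^4_{4,1}: single k=0 term ⇒ -0.167744;  D = -0.164149+0.034544i
Y_4^{m'}(θ=2.0891,φ=5.6368) and Σ D·Y over m':
  (-0.4258+0.2001i)·(-0.2140+0.1330i)  (+0.2355-0.2440i)·(+0.1464-0.3792i)  (+0.1056-0.2469i)·(+0.0497+0.1743i)  (-0.0117+0.2914i)·(+0.2083+0.1572i)  (+0.1057+0.3154i)·(-0.2385+0.0000i)  (-0.0778-0.0948i)·(-0.2083+0.1572i)  (-0.3884-0.2223i)·(+0.0497-0.1743i)  (-0.3856-0.0608i)·(-0.1464-0.3792i)  (-0.1641+0.0345i)·(-0.2140-0.1330i)
Y_4^1(R⁻¹ n̂) = +0.027439-0.001003i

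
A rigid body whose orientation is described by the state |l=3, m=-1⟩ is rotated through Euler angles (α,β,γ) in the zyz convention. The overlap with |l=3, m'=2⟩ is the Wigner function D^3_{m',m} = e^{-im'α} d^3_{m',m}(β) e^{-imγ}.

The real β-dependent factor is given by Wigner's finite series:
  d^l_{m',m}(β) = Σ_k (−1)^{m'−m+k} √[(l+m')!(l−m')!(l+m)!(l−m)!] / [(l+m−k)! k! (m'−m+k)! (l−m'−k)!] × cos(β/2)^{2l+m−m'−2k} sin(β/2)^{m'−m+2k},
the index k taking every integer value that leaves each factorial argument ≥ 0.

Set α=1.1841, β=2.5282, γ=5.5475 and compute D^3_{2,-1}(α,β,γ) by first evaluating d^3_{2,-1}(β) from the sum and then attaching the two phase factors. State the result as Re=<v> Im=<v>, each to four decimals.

Re=-0.6006 Im=-0.0227

First d^3_{2,-1}(β=2.5282), then the phase factors e^{-i(2)α} and e^{-i(-1)γ}:
Half-angle: c=0.301911, s=0.953336. N=√(120·1·2·24)=75.894664
Admissible k: 0..1 (factorial args all ≥0)
  k=0: (−1)^3·75.8947/(12)·0.3019^3·0.9533^3 = -0.150801
  k=1: (−1)^4·75.8947/(24)·0.3019^1·0.9533^5 = +0.751812
d^3_{2,-1}(2.5282) = -0.150801 +0.751812 = +0.601011
D = (-0.715545-0.698567i)·(+0.601011)·(+0.741371-0.671095i) = -0.600583-0.022657i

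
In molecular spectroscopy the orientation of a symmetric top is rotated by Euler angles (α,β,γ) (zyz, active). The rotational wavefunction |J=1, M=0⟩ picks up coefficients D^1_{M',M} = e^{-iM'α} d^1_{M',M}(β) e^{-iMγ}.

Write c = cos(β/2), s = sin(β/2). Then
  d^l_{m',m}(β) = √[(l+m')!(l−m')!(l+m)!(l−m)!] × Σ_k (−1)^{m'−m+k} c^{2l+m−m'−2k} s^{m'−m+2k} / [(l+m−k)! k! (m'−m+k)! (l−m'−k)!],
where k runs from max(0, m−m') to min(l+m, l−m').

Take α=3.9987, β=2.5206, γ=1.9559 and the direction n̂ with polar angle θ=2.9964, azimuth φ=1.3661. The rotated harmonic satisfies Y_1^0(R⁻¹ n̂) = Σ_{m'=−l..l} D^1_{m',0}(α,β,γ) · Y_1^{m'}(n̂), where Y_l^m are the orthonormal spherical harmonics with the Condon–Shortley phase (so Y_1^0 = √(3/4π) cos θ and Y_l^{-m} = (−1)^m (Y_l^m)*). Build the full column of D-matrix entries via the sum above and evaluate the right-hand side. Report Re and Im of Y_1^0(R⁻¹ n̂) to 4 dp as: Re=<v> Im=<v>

Re=0.3573 Im=0.0000

Need the full column D^1_{m',0} for m'=−1..1 at α=3.9987, β=2.5206, γ=1.9559.
cos(β/2)=0.305531, sin(β/2)=0.952182
d^1_{-1,0}: single k=1 term ⇒ +0.411425;  D = -0.269330-0.311018i
d^1_{0,0}: k∈[0..1] ⇒ +0.093349 -0.906651 = -0.813301;  D = -0.813301+0.000000i
d^1_{1,0}: single k=0 term ⇒ -0.411425;  D = +0.269330-0.311018i
Y_1^{m'}(θ=2.9964,φ=1.3661) and Σ D·Y over m':
  (-0.2693-0.3110i)·(+0.0102-0.0489i)  (-0.8133+0.0000i)·(-0.4835+0.0000i)  (+0.2693-0.3110i)·(-0.0102-0.0489i)
Y_1^0(R⁻¹ n̂) = +0.357282+0.000000i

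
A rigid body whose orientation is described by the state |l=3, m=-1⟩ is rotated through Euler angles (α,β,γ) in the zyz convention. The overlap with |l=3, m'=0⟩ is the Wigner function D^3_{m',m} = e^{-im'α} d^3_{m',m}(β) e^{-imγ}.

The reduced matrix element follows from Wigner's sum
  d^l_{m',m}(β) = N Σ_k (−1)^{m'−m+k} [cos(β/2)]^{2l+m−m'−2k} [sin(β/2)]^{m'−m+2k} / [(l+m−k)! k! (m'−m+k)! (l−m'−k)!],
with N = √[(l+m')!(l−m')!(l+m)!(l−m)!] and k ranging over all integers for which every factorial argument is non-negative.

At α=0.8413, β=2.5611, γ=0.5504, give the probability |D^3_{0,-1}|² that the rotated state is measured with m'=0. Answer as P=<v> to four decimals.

P=0.3514

Split into d^3_{0,-1}(β=2.5611) × two z-phases.
c=cos(2.5611/2)=0.286188, s=sin(2.5611/2)=0.958173; N=√[6·6·2·24]=41.569219
k: max(0,(-1)−(0))=0 … min(3+(-1),3−(0))=2
  k=0: (−1)^1·41.5692/(12)·0.2862^5·0.9582^1 = -0.006372
  k=1: (−1)^2·41.5692/(4)·0.2862^3·0.9582^3 = +0.214289
  k=2: (−1)^3·41.5692/(12)·0.2862^1·0.9582^5 = -0.800687
d^3_{0,-1}(2.5611) = -0.006372 +0.214289 -0.800687 = -0.592771
|D^3_{0,-1}|² = |d^3_{0,-1}(β)|² = (-0.592771)² = 0.351377 (the z-rotation phases have unit modulus)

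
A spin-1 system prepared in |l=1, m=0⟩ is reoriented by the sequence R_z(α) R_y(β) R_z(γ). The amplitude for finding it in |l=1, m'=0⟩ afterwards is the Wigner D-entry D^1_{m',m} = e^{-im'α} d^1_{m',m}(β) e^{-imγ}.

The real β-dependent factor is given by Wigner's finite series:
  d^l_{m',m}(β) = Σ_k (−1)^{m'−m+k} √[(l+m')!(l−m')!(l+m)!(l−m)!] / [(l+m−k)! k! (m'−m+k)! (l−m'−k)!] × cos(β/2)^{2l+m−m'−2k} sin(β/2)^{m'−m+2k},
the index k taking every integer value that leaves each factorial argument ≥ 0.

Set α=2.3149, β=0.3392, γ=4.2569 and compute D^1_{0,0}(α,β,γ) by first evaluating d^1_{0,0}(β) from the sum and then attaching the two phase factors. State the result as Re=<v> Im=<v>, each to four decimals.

Re=0.9430 Im=0.0000

Split into d^1_{0,0}(β=0.3392) × two z-phases.
Half-angle: c=0.985652, s=0.168788. N=√(1·1·1·1)=1.000000
The bounds max(0,m−m')=0 and min(l+m,l−m')=1 give 2 terms
  k=0: (−1)^0·1.0000/(1)·0.9857^2·0.1688^0 = +0.971511
  k=1: (−1)^1·1.0000/(1)·0.9857^0·0.1688^2 = -0.028489
d^1_{0,0}(0.3392) = +0.971511 -0.028489 = +0.943021
Phases: e^{-i·(0)·2.3149}=+1.000000+0.000000i, e^{-i·(0)·4.2569}=+1.000000+0.000000i ⇒ D=+0.943021+0.000000i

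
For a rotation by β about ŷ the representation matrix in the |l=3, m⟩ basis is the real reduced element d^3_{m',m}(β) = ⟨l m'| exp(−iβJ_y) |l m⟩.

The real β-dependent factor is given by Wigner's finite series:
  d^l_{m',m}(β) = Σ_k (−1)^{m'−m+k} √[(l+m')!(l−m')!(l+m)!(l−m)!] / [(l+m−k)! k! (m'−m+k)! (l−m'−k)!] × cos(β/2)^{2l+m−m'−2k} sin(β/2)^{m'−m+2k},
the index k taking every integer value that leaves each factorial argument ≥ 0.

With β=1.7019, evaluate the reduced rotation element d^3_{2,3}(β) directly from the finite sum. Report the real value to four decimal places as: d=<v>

d^3_{2,3}(β=1.7019) via Wigner's sum:
c=cos(1.7019/2)=0.659269, s=sin(1.7019/2)=0.751907; N=√[120·1·720·1]=293.938769
The bounds max(0,m−m')=1 and min(l+m,l−m')=1 give 1 term
  k=1: (−1)^0·293.9388/(120)·0.6593^5·0.7519^1 = +0.229379
d^3_{2,3}(1.7019) = +0.229379

d=0.2294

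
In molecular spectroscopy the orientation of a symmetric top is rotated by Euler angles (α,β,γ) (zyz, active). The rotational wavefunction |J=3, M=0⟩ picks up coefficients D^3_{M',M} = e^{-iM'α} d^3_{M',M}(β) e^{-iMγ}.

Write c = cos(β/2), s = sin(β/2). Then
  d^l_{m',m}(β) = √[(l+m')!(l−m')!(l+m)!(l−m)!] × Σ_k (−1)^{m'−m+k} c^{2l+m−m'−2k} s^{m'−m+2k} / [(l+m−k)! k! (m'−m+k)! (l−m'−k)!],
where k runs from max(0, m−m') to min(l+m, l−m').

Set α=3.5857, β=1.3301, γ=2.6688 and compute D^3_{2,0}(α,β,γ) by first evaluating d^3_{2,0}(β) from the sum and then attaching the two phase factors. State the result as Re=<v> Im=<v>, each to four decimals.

Split into d^3_{2,0}(β=1.3301) × two z-phases.
c=cos(1.3301/2)=0.786886, s=sin(1.3301/2)=0.617098; N=√[120·1·6·6]=65.726707
The bounds max(0,m−m')=0 and min(l+m,l−m')=1 give 2 terms
  k=0: (−1)^2·65.7267/(12)·0.7869^4·0.6171^2 = +0.799681
  k=1: (−1)^3·65.7267/(12)·0.7869^2·0.6171^4 = -0.491815
d^3_{2,0}(1.3301) = +0.799681 -0.491815 = +0.307865
Attach z-rotation phases: D = e^{-i(2)(3.5857)}·(+0.307865)·e^{-i(0)(2.6688)} = +0.194201-0.238887i

Re=0.1942 Im=-0.2389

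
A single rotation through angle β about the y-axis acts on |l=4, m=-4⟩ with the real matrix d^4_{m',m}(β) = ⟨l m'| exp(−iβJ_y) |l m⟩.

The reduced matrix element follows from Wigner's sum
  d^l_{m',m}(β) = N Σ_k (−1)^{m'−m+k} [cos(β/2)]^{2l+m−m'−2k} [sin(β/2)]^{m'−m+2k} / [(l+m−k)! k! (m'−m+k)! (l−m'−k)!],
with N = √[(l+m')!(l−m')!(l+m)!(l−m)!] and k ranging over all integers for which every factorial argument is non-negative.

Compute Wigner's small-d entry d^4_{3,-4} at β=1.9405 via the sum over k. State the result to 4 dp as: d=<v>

d=-0.4159

d^4_{3,-4}(β=1.9405) via Wigner's sum:
With c≡cos(β/2)=0.565093 and s≡sin(β/2)=0.825027, N=[5040·1·1·40320]^{1/2}=14255.272709
The bounds max(0,m−m')=0 and min(l+m,l−m')=0 give 1 term
  k=0: (−1)^7·14255.2727/(5040)·0.5651^1·0.8250^7 = -0.415855
d^4_{3,-4}(1.9405) = -0.415855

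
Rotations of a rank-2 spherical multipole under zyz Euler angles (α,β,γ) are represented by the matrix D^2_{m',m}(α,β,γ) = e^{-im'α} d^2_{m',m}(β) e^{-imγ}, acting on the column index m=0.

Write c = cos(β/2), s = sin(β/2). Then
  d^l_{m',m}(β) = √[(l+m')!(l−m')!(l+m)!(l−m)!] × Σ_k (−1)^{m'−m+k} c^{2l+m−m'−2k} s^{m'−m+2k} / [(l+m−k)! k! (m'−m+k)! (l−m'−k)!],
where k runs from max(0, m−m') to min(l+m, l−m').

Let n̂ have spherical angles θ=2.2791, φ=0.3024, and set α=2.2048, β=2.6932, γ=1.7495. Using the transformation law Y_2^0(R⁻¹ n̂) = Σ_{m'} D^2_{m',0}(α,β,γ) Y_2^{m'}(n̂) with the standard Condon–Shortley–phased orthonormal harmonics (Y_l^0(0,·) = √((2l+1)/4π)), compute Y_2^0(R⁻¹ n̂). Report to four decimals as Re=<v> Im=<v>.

Need the full column D^2_{m',0} for m'=−2..2 at α=2.2048, β=2.6932, γ=1.7495.
cos(β/2)=0.222323, sin(β/2)=0.974973
d^2_{-2,0}: single k=2 term ⇒ +0.115088;  D = -0.034317-0.109852i
d^2_{-1,0}: k∈[1..2] ⇒ +0.026243 -0.504705 = -0.478462;  D = +0.283429-0.385479i
d^2_{0,0}: k∈[0..2] ⇒ +0.002443 -0.187938 +0.903588 = +0.718094;  D = +0.718094+0.000000i
d^2_{1,0}: k∈[0..1] ⇒ -0.026243 +0.504705 = +0.478462;  D = -0.283429-0.385479i
d^2_{2,0}: single k=0 term ⇒ +0.115088;  D = -0.034317+0.109852i
Y_2^{m'}(θ=2.2791,φ=0.3024) and Σ D·Y over m':
  (-0.0343-0.1099i)·(+0.1833-0.1267i)  (+0.2834-0.3855i)·(-0.3644+0.1137i)  (+0.7181+0.0000i)·(+0.0850+0.0000i)  (-0.2834-0.3855i)·(+0.3644+0.1137i)  (-0.0343+0.1099i)·(+0.1833+0.1267i)
Y_2^0(R⁻¹ n̂) = -0.098256+0.000000i

Re=-0.0983 Im=0.0000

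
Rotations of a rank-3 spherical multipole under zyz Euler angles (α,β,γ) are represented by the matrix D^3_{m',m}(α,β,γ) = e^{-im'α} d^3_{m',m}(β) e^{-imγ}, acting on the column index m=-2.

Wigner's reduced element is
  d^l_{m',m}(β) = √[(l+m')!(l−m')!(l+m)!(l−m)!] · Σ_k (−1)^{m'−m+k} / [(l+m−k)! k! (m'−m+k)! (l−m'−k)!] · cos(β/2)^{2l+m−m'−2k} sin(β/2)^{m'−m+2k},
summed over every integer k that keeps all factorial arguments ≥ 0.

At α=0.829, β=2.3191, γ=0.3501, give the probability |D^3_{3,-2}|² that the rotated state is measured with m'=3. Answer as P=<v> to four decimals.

P=0.4015

First d^3_{3,-2}(β=2.3191), then the phase factors e^{-i(3)α} and e^{-i(-2)γ}:
Half-angle: c=0.399752, s=0.916623. N=√(720·1·1·120)=293.938769
k∈{0} keeps every argument non-negative
  k=0: (−1)^5·293.9388/(120)·0.3998^1·0.9166^5 = -0.633608
d^3_{3,-2}(2.3191) = -0.633608
|D^3_{3,-2}|² = |d^3_{3,-2}(β)|² = (-0.633608)² = 0.401459 (the z-rotation phases have unit modulus)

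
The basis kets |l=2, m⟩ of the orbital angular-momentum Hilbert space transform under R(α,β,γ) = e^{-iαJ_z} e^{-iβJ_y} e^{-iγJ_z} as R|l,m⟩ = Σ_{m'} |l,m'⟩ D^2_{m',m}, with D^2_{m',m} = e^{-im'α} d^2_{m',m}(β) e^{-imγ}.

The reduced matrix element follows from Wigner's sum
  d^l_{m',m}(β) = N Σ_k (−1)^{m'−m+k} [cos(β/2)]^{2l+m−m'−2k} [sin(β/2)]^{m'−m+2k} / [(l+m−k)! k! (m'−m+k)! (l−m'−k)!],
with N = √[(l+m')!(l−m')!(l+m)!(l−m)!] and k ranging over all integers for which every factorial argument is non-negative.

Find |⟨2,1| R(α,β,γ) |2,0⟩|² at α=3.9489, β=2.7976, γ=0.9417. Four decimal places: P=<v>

First d^2_{1,0}(β=2.7976), then the phase factors e^{-i(1)α} and e^{-i(0)γ}:
Half-angle: c=0.171150, s=0.985245. N=√(6·1·2·2)=4.898979
The bounds max(0,m−m')=0 and min(l+m,l−m')=1 give 2 terms
  k=0: (−1)^1·4.8990/(2)·0.1711^3·0.9852^1 = -0.012099
  k=1: (−1)^2·4.8990/(2)·0.1711^1·0.9852^3 = +0.400944
d^2_{1,0}(2.7976) = -0.012099 +0.400944 = +0.388846
|D^2_{1,0}|² = |d^2_{1,0}(β)|² = (+0.388846)² = 0.151201 (the z-rotation phases have unit modulus)

P=0.1512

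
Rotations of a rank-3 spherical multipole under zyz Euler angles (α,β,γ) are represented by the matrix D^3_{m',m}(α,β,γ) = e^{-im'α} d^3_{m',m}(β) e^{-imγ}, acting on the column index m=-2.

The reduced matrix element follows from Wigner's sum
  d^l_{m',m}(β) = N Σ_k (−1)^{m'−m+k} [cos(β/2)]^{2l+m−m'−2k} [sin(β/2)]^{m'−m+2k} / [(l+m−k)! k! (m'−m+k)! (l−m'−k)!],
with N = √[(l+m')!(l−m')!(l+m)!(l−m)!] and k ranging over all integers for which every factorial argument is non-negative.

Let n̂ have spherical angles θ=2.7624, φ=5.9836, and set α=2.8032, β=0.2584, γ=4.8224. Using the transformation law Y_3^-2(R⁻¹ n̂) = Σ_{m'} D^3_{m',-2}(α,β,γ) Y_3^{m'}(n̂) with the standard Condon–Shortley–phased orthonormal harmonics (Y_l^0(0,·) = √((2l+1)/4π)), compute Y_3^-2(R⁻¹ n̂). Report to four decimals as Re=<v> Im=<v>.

Re=0.0149 Im=-0.0003

Need the full column D^3_{m',-2} for m'=−3..3 at α=2.8032, β=0.2584, γ=4.8224.
cos(β/2)=0.991665, sin(β/2)=0.128841
d^3_{-3,-2}: single k=1 term ⇒ +0.302660;  D = +0.211914-0.216091i
d^3_{-2,-2}: k∈[0..1] ⇒ +0.951022 -0.080267 = +0.870755;  D = -0.781489+0.384043i
d^3_{-1,-2}: k∈[0..1] ⇒ -0.390732 +0.013191 = -0.377541;  D = -0.374899+0.044585i
d^3_{0,-2}: k∈[0..1] ⇒ +0.087928 -0.001484 = +0.086444;  D = -0.084360-0.018866i
d^3_{1,-2}: k∈[0..1] ⇒ -0.013191 +0.000111 = -0.013080;  D = -0.011093-0.006930i
d^3_{2,-2}: k∈[0..1] ⇒ +0.001355 -0.000005 = +0.001350;  D = -0.000843-0.001055i
d^3_{3,-2}: single k=0 term ⇒ -0.000086;  D = -0.000028-0.000081i
Y_3^{m'}(θ=2.7624,φ=5.9836) and Σ D·Y over m':
  (+0.2119-0.2161i)·(+0.0132+0.0166i)  (-0.7815+0.3840i)·(-0.1074-0.0734i)  (-0.3749+0.0446i)·(+0.3789+0.1170i)  (-0.0844-0.0189i)·(-0.4558+0.0000i)  (-0.0111-0.0069i)·(-0.3789+0.1170i)  (-0.0008-0.0011i)·(-0.1074+0.0734i)  (-0.0000-0.0001i)·(-0.0132+0.0166i)
Y_3^-2(R⁻¹ n̂) = +0.014871-0.000264i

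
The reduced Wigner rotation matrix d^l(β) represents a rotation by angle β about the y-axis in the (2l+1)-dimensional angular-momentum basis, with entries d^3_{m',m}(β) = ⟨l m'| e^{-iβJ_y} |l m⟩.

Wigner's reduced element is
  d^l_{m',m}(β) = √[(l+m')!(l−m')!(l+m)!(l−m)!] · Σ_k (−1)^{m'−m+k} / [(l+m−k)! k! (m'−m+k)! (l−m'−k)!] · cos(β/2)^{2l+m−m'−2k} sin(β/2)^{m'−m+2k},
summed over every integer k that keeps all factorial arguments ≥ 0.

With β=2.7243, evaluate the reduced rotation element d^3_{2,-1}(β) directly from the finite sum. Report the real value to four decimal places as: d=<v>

d^3_{2,-1}(β=2.7243) via Wigner's sum:
Half-angle: c=0.207136, s=0.978312. N=√(120·1·2·24)=75.894664
k∈{0,1} keeps every argument non-negative
  k=0: (−1)^3·75.8947/(12)·0.2071^3·0.9783^3 = -0.052629
  k=1: (−1)^4·75.8947/(24)·0.2071^1·0.9783^5 = +0.587006
d^3_{2,-1}(2.7243) = -0.052629 +0.587006 = +0.534377

d=0.5344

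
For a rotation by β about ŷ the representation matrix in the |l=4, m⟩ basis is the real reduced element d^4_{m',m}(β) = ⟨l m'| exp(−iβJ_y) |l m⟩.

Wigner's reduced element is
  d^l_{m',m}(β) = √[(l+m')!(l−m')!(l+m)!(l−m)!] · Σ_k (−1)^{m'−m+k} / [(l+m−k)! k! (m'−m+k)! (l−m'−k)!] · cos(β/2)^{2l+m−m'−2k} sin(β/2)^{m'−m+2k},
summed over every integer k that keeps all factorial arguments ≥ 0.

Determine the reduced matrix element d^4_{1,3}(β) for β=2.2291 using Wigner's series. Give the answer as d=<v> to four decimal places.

d=-0.2769

d^4_{1,3}(β=2.2291) via Wigner's sum:
With c≡cos(β/2)=0.440581 and s≡sin(β/2)=0.897713, N=[120·6·5040·1]^{1/2}=1904.940944
Admissible k: 2..3 (factorial args all ≥0)
  k=2: (−1)^0·1904.9409/(240)·0.4406^6·0.8977^2 = +0.046785
  k=3: (−1)^1·1904.9409/(144)·0.4406^4·0.8977^4 = -0.323723
d^4_{1,3}(2.2291) = +0.046785 -0.323723 = -0.276938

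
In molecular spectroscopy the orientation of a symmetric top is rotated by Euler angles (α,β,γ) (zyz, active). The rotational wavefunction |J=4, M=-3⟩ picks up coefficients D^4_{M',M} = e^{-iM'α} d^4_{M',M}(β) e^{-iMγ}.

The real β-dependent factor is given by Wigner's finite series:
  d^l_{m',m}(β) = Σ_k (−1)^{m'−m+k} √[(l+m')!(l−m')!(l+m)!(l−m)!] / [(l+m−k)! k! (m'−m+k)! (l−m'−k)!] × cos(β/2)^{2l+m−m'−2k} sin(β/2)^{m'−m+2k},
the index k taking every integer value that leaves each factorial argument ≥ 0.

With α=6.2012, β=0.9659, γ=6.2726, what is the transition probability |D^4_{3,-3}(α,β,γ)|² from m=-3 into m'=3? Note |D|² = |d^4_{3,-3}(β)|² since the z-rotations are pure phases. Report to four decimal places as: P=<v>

First d^4_{3,-3}(β=0.9659), then the phase factors e^{-i(3)α} and e^{-i(-3)γ}:
With c≡cos(β/2)=0.885629 and s≡sin(β/2)=0.464394, N=[5040·1·1·5040]^{1/2}=5040.000000
Admissible k: 0..1 (factorial args all ≥0)
  k=0: (−1)^6·5040.0000/(720)·0.8856^2·0.4644^6 = +0.055071
  k=1: (−1)^7·5040.0000/(5040)·0.8856^0·0.4644^8 = -0.002163
d^4_{3,-3}(0.9659) = +0.055071 -0.002163 = +0.052907
|D^4_{3,-3}|² = |d^4_{3,-3}(β)|² = (+0.052907)² = 0.002799 (the z-rotation phases have unit modulus)

P=0.0028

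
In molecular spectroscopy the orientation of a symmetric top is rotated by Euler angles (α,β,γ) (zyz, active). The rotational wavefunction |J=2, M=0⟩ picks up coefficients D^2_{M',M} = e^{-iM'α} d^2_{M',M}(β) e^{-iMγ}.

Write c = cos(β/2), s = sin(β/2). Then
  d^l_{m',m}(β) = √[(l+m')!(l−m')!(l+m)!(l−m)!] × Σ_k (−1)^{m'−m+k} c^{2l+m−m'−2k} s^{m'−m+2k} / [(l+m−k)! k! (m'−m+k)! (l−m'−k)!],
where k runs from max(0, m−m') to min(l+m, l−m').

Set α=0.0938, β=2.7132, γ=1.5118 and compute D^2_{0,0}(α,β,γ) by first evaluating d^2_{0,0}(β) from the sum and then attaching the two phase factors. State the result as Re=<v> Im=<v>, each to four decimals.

Re=0.7412 Im=0.0000

Split into d^2_{0,0}(β=2.7132) × two z-phases.
With c≡cos(β/2)=0.212562 and s≡sin(β/2)=0.977148, N=[2·2·2·2]^{1/2}=4.000000
Admissible k: 0..2 (factorial args all ≥0)
  k=0: (−1)^0·4.0000/(4)·0.2126^4·0.9771^0 = +0.002041
  k=1: (−1)^1·4.0000/(1)·0.2126^2·0.9771^2 = -0.172565
  k=2: (−1)^2·4.0000/(4)·0.2126^0·0.9771^4 = +0.911676
d^2_{0,0}(2.7132) = +0.002041 -0.172565 +0.911676 = +0.741153
D = (+1.000000+0.000000i)·(+0.741153)·(+1.000000+0.000000i) = +0.741153+0.000000i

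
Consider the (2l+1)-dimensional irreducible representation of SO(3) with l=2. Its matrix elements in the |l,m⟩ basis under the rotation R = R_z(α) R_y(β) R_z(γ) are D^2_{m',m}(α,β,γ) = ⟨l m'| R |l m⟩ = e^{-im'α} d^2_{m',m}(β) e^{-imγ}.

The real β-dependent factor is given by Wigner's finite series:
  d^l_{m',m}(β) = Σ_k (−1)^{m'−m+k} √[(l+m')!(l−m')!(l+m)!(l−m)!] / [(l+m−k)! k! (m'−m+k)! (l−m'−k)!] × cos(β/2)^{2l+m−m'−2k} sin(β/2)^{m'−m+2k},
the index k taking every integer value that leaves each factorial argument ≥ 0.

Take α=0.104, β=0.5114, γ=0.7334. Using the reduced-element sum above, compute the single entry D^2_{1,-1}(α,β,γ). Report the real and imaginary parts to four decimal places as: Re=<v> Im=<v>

Re=0.1419 Im=0.1033

D^2_{1,-1}(0.104,0.5114,0.7334) = e^{-i·1·0.104}·d^2_{1,-1}(0.5114)·e^{-i·-1·0.7334}. Compute d first:
c=cos(0.5114/2)=0.967486, s=sin(0.5114/2)=0.252923; N=√[6·1·1·6]=6.000000
k: max(0,(-1)−(1))=0 … min(2+(-1),2−(1))=1
  k=0: (−1)^2·6.0000/(2)·0.9675^2·0.2529^2 = +0.179633
  k=1: (−1)^3·6.0000/(6)·0.9675^0·0.2529^4 = -0.004092
d^2_{1,-1}(0.5114) = +0.179633 -0.004092 = +0.175541
D = (+0.994597-0.103813i)·(+0.175541)·(+0.742903+0.669399i) = +0.141904+0.103334i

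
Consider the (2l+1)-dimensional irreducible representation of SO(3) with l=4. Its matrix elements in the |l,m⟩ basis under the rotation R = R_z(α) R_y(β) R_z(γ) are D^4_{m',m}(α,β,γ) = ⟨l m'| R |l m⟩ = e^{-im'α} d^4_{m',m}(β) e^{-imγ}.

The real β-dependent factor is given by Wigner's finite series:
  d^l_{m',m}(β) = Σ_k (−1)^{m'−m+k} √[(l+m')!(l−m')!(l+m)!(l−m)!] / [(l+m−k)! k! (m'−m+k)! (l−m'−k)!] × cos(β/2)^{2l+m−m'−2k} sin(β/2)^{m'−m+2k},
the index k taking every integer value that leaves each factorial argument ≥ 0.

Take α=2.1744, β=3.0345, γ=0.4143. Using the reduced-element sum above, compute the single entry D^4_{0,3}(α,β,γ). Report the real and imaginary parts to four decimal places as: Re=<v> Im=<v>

D^4_{0,3}(2.1744,3.0345,0.4143) = e^{-i·0·2.1744}·d^4_{0,3}(3.0345)·e^{-i·3·0.4143}. Compute d first:
Half-angle: c=0.053521, s=0.998567. N=√(24·24·5040·1)=1703.830978
Admissible k: 3..4 (factorial args all ≥0)
  k=3: (−1)^0·1703.8310/(144)·0.0535^5·0.9986^3 = +0.000005
  k=4: (−1)^1·1703.8310/(144)·0.0535^3·0.9986^5 = -0.001801
d^4_{0,3}(3.0345) = +0.000005 -0.001801 = -0.001796
Attach z-rotation phases: D = e^{-i(0)(2.1744)}·(-0.001796)·e^{-i(3)(0.4143)} = -0.000578+0.001700i

Re=-0.0006 Im=0.0017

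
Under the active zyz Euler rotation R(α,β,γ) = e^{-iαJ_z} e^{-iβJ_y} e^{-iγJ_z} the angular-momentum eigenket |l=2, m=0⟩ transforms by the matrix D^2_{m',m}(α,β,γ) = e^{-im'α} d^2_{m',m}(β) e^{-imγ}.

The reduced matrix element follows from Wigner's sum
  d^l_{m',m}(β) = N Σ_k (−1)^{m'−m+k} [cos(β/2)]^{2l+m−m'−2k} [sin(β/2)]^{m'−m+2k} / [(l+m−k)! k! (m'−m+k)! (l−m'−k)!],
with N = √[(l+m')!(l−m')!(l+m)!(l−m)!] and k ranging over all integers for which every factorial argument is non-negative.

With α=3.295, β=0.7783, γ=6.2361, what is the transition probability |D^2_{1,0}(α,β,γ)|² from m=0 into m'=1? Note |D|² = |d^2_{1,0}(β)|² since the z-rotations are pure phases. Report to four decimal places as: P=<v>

Split into d^2_{1,0}(β=0.7783) × two z-phases.
Half-angle: c=0.925232, s=0.379402. N=√(6·1·2·2)=4.898979
Admissible k: 0..1 (factorial args all ≥0)
  k=0: (−1)^1·4.8990/(2)·0.9252^3·0.3794^1 = -0.736084
  k=1: (−1)^2·4.8990/(2)·0.9252^1·0.3794^3 = +0.123773
d^2_{1,0}(0.7783) = -0.736084 +0.123773 = -0.612311
|D^2_{1,0}|² = |d^2_{1,0}(β)|² = (-0.612311)² = 0.374924 (the z-rotation phases have unit modulus)

P=0.3749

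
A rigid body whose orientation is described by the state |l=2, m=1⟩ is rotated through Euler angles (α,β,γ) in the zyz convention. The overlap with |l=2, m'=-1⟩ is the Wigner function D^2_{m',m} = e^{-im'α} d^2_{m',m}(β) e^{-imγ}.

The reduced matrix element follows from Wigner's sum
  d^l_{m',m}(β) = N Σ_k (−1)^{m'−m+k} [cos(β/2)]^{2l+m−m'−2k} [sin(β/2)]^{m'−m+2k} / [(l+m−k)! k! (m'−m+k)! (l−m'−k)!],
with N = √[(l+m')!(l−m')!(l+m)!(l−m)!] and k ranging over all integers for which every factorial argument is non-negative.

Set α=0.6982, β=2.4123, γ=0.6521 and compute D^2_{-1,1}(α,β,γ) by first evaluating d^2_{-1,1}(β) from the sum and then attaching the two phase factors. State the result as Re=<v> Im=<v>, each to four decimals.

Re=-0.4284 Im=-0.0198

Split into d^2_{-1,1}(β=2.4123) × two z-phases.
With c≡cos(β/2)=0.356619 and s≡sin(β/2)=0.934250, N=[1·6·6·1]^{1/2}=6.000000
The bounds max(0,m−m')=2 and min(l+m,l−m')=3 give 2 terms
  k=2: (−1)^0·6.0000/(2)·0.3566^2·0.9342^2 = +0.333009
  k=3: (−1)^1·6.0000/(6)·0.3566^0·0.9342^4 = -0.761820
d^2_{-1,1}(2.4123) = +0.333009 -0.761820 = -0.428811
Phases: e^{-i·(-1)·0.6982}=+0.766001+0.642840i, e^{-i·(1)·0.6521}=+0.794811-0.606857i ⇒ D=-0.428355-0.019761i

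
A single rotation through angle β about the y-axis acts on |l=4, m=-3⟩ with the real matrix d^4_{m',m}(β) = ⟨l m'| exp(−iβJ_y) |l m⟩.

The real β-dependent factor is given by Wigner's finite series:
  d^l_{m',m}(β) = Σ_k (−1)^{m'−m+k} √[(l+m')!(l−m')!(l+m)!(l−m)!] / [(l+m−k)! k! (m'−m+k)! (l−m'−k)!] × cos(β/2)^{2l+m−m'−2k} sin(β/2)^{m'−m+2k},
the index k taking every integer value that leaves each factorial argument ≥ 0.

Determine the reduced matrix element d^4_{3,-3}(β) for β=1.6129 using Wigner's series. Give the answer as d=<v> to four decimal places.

d=0.4006

d^4_{3,-3}(β=1.6129) via Wigner's sum:
With c≡cos(β/2)=0.692065 and s≡sin(β/2)=0.721835, N=[5040·1·1·5040]^{1/2}=5040.000000
k: max(0,(-3)−(3))=0 … min(4+(-3),4−(3))=1
  k=0: (−1)^6·5040.0000/(720)·0.6921^2·0.7218^6 = +0.474263
  k=1: (−1)^7·5040.0000/(5040)·0.6921^0·0.7218^8 = -0.073706
d^4_{3,-3}(1.6129) = +0.474263 -0.073706 = +0.400557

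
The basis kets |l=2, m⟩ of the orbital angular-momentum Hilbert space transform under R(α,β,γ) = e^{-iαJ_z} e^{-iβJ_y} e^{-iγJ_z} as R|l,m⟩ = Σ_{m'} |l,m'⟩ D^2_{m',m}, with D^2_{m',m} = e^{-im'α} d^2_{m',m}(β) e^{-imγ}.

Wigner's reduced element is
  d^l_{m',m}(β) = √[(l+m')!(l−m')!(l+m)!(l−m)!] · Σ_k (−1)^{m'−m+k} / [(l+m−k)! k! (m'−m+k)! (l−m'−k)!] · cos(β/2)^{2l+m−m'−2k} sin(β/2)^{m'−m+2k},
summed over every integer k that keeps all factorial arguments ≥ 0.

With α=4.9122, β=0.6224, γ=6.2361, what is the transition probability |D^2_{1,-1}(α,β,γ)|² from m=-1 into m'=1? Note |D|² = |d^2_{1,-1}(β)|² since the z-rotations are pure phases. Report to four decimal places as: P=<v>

First d^2_{1,-1}(β=0.6224), then the phase factors e^{-i(1)α} and e^{-i(-1)γ}:
c=cos(0.6224/2)=0.951967, s=sin(0.6224/2)=0.306201; N=√[6·1·1·6]=6.000000
The bounds max(0,m−m')=0 and min(l+m,l−m')=1 give 2 terms
  k=0: (−1)^2·6.0000/(2)·0.9520^2·0.3062^2 = +0.254905
  k=1: (−1)^3·6.0000/(6)·0.9520^0·0.3062^4 = -0.008791
d^2_{1,-1}(0.6224) = +0.254905 -0.008791 = +0.246114
|D^2_{1,-1}|² = |d^2_{1,-1}(β)|² = (+0.246114)² = 0.060572 (the z-rotation phases have unit modulus)

P=0.0606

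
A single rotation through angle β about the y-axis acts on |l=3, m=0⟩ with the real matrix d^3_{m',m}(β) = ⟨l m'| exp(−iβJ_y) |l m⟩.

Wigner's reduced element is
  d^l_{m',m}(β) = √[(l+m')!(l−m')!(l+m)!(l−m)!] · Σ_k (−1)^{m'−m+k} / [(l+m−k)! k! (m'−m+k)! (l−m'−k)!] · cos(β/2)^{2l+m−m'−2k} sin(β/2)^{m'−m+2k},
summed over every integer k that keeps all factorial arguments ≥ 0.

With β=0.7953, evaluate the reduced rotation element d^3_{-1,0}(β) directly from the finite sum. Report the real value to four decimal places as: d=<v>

d^3_{-1,0}(β=0.7953) via Wigner's sum:
c=cos(0.7953/2)=0.921974, s=sin(0.7953/2)=0.387253; N=√[2·24·6·6]=41.569219
k∈{1,2,3} keeps every argument non-negative
  k=1: (−1)^0·41.5692/(12)·0.9220^5·0.3873^1 = +0.893671
  k=2: (−1)^1·41.5692/(4)·0.9220^3·0.3873^3 = -0.472989
  k=3: (−1)^2·41.5692/(12)·0.9220^1·0.3873^5 = +0.027815
d^3_{-1,0}(0.7953) = +0.893671 -0.472989 +0.027815 = +0.448497

d=0.4485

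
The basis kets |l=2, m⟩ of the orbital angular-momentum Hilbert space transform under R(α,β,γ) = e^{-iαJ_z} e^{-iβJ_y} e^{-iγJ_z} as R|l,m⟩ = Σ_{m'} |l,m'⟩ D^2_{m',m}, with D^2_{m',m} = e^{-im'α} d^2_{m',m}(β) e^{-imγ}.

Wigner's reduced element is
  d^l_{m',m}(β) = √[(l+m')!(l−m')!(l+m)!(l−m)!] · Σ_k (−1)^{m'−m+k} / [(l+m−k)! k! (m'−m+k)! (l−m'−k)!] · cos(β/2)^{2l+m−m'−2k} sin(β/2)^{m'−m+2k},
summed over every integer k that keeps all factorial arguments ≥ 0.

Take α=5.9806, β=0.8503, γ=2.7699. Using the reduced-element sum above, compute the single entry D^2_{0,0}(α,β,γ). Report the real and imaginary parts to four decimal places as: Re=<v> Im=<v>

Split into d^2_{0,0}(β=0.8503) × two z-phases.
c=cos(0.8503/2)=0.910977, s=sin(0.8503/2)=0.412457; N=√[2·2·2·2]=4.000000
The bounds max(0,m−m')=0 and min(l+m,l−m')=2 give 3 terms
  k=0: (−1)^0·4.0000/(4)·0.9110^4·0.4125^0 = +0.688699
  k=1: (−1)^1·4.0000/(1)·0.9110^2·0.4125^2 = -0.564720
  k=2: (−1)^2·4.0000/(4)·0.9110^0·0.4125^4 = +0.028941
d^2_{0,0}(0.8503) = +0.688699 -0.564720 +0.028941 = +0.152920
Attach z-rotation phases: D = e^{-i(0)(5.9806)}·(+0.152920)·e^{-i(0)(2.7699)} = +0.152920+0.000000i

Re=0.1529 Im=0.0000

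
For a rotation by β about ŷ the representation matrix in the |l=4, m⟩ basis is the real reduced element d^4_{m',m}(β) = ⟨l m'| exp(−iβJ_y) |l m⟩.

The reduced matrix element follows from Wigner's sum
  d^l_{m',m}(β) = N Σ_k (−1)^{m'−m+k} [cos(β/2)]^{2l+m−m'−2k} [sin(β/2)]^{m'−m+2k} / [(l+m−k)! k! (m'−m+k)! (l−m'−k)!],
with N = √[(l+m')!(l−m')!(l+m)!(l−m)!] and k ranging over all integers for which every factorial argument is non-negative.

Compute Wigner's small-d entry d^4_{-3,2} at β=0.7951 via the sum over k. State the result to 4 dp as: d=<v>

d=0.0720

d^4_{-3,2}(β=0.7951) via Wigner's sum:
Half-angle: c=0.922012, s=0.387161. N=√(1·5040·720·2)=2693.993318
k: max(0,(2)−(-3))=5 … min(4+(2),4−(-3))=6
  k=5: (−1)^0·2693.9933/(240)·0.9220^3·0.3872^5 = +0.076533
  k=6: (−1)^1·2693.9933/(720)·0.9220^1·0.3872^7 = -0.004498
d^4_{-3,2}(0.7951) = +0.076533 -0.004498 = +0.072035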